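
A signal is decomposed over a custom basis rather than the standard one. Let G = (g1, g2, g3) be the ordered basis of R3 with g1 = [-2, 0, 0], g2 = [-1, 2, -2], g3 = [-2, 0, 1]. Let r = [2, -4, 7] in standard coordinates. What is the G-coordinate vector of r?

[-3, -2, 3]

Write r = c_1 g1 + ... + c_3 g3 and solve for the c_i.
Gaussian elimination on [M | r] yields c = (-3, -2, 3).
Check: -3g1 - 2g2 + 3g3 = [2, -4, 7].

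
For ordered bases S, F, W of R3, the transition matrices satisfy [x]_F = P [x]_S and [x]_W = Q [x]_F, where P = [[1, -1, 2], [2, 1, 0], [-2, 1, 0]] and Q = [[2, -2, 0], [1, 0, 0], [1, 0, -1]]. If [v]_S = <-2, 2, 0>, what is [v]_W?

Apply P to get F-coordinates <-4, -2, 6>, then Q to get W-coordinates.
The result is [v]_W = <-4, -4, -10>.

<-4, -4, -10>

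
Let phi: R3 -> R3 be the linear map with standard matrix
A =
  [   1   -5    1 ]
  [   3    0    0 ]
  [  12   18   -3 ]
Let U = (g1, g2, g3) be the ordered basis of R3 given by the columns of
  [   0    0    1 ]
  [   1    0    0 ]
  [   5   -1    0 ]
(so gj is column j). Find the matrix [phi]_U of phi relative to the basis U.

Let P have columns g1, ..., g3. Then [phi]_U = P^(-1) A P.
Here det P = -1, so P^(-1) is integer; computing A P first and then P^(-1)(A P) gives [[0, 0, 3], [-3, -3, 3], [0, -1, 1]].

[[0, 0, 3], [-3, -3, 3], [0, -1, 1]]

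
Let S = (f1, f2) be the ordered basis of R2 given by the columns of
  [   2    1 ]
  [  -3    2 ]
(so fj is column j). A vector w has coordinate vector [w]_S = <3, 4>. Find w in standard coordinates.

<10, -1>

By definition w = 3f1 + 4f2.
Summing componentwise gives <10, -1>.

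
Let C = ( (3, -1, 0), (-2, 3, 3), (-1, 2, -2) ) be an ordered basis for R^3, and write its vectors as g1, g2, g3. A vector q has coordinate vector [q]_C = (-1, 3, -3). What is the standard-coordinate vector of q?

By definition q = -g1 + 3g2 - 3g3.
Summing componentwise gives (-6, 4, 15).

(-6, 4, 15)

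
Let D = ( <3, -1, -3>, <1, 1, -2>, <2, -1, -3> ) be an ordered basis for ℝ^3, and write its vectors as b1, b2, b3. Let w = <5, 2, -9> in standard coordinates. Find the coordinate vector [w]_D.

Write w = c_1 b1 + ... + c_3 b3 and solve for the c_i.
Row-reducing the augmented matrix [M | w] gives c = (0, 3, 1).
Check: 0·b1 + 3b2 + b3 = <5, 2, -9>.

<0, 3, 1>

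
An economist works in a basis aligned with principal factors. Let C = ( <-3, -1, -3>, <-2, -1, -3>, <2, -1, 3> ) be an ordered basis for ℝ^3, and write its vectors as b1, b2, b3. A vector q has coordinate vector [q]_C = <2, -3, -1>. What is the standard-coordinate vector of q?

By definition q = 2b1 - 3b2 - b3.
Summing componentwise gives <-2, 2, 0>.

<-2, 2, 0>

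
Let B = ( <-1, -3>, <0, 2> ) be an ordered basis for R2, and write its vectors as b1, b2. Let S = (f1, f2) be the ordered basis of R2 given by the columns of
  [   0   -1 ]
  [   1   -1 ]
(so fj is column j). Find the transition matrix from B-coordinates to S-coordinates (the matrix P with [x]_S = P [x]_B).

Let M have columns bj and N have columns fj. Then for every x, N [x]_S = x = M [x]_B, so P = N^(-1) M.
Since det N = 1, N^(-1) has integer entries; multiplying gives P = [[-2, 2], [1, 0]].

[[-2, 2], [1, 0]]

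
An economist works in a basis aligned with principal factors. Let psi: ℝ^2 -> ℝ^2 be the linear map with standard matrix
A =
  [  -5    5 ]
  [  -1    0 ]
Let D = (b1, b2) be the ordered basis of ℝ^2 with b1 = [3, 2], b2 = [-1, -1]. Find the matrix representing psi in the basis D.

[[-2, -1], [-1, -3]]

Let P have columns b1, b2. Then [psi]_D = P^(-1) A P.
Here det P = -1, so P^(-1) is integer; computing A P first and then P^(-1)(A P) gives [[-2, -1], [-1, -3]].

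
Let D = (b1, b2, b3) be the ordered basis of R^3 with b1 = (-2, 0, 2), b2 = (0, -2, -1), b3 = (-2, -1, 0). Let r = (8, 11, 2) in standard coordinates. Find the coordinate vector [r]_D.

(-1, -4, -3)

We seek scalars with c_1 b1 + ... + c_3 b3 = r; equivalently solve M c = r where the columns of M are b1, ..., b3.
Solving this 3x3 system gives c = (-1, -4, -3).
Check: -b1 - 4b2 - 3b3 = (8, 11, 2).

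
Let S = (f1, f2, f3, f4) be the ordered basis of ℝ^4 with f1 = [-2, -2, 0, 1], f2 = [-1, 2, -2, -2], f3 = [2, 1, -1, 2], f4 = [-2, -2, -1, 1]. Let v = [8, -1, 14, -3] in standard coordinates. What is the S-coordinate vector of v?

Write v = c_1 f1 + ... + c_4 f4 and solve for the c_i.
Row-reducing the augmented matrix [M | v] gives c = (-2, -4, -3, -3).
Check: -2f1 - 4f2 - 3f3 - 3f4 = [8, -1, 14, -3].

[-2, -4, -3, -3]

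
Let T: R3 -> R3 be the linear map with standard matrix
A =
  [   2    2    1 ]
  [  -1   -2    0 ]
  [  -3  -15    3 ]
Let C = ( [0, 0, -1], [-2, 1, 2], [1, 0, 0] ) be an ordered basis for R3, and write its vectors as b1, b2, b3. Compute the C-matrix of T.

The j-th column of [T]_C is [T(bj)]_C.
T(b1) = A b1 = [-1, 0, -3] = 3b1 + 0·b2 - b3, so column 1 is [3, 0, -1].
Repeating for b2, b3 and assembling the columns gives [[3, 3, 1], [0, 0, -1], [-1, 0, 0]].

[[3, 3, 1], [0, 0, -1], [-1, 0, 0]]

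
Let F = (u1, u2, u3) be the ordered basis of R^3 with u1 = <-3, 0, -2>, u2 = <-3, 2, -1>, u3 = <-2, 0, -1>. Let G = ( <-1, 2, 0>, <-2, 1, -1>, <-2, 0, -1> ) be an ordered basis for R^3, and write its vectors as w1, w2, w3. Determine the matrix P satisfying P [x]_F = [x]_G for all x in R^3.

Take x = uj: its F-coordinates are the j-th standard unit vector, so P e_j — column j of P — equals [uj]_G.
u1 = -w1 + 2w2 + 0·w3, giving column 1 = <-1, 2, 0>; repeating for each j gives P = [[-1, 1, 0], [2, 0, 0], [0, 1, 1]].

[[-1, 1, 0], [2, 0, 0], [0, 1, 1]]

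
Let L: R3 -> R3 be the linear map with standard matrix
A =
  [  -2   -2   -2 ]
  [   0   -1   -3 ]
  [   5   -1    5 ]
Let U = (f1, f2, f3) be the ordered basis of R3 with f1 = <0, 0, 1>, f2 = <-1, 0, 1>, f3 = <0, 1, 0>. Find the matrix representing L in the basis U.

[[3, 0, -3], [2, 0, 2], [-3, -3, -1]]

With P the matrix whose columns are f1, ..., f3, [L]_U = P^(-1) A P.
Column by column: L(f1) = A f1 = <-2, -3, 5>; its U-coordinates <3, 2, -3> give column 1.
Continuing for each basis vector yields [L]_U = [[3, 0, -3], [2, 0, 2], [-3, -3, -1]].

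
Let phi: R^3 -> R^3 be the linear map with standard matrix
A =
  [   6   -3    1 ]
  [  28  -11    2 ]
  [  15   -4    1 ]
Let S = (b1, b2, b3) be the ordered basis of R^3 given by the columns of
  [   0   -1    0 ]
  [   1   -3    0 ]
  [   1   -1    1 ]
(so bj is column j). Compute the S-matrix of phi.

Let P have columns b1, ..., b3. Then [phi]_S = P^(-1) A P.
Here det P = 1, so P^(-1) is integer; computing A P first and then P^(-1)(A P) gives [[-3, -3, -1], [2, -2, -1], [2, -3, 1]].

[[-3, -3, -1], [2, -2, -1], [2, -3, 1]]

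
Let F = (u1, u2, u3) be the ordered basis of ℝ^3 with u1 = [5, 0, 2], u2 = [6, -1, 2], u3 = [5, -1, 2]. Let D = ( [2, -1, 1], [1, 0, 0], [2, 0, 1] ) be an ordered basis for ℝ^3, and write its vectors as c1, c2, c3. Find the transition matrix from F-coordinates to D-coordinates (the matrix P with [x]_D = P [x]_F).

Take x = uj: its F-coordinates are the j-th standard unit vector, so P e_j — column j of P — equals [uj]_D.
u1 = 0·c1 + c2 + 2c3, giving column 1 = [0, 1, 2]; repeating for each j gives P = [[0, 1, 1], [1, 2, 1], [2, 1, 1]].

[[0, 1, 1], [1, 2, 1], [2, 1, 1]]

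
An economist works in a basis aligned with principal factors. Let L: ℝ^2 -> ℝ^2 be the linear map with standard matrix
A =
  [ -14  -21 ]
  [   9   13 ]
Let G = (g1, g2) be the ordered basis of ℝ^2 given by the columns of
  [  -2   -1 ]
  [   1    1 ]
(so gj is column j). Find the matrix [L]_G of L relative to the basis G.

The j-th column of [L]_G is [L(gj)]_G.
L(g1) = A g1 = <7, -5> = -2g1 - 3g2, so column 1 is <-2, -3>.
Repeating for g2 and assembling the columns gives [[-2, 3], [-3, 1]].

[[-2, 3], [-3, 1]]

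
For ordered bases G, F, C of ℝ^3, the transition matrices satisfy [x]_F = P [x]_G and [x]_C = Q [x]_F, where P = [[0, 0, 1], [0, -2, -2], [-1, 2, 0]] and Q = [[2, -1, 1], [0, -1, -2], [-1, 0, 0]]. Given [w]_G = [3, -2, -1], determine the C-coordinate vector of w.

Apply P to get F-coordinates [-1, 6, -7], then Q to get C-coordinates.
The result is [w]_C = [-15, 8, 1].

[-15, 8, 1]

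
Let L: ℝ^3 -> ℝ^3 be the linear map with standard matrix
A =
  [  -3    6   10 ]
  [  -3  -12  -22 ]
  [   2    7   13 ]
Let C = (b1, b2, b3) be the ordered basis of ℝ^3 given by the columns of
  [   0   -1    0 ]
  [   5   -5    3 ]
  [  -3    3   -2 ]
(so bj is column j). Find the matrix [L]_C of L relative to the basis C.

With P the matrix whose columns are b1, ..., b3, [L]_C = P^(-1) A P.
Column by column: L(b1) = A b1 = (0, 6, -4); its C-coordinates (0, 0, 2) give column 1.
Continuing for each basis vector yields [L]_C = [[0, -3, 3], [0, -3, 2], [2, -1, 1]].

[[0, -3, 3], [0, -3, 2], [2, -1, 1]]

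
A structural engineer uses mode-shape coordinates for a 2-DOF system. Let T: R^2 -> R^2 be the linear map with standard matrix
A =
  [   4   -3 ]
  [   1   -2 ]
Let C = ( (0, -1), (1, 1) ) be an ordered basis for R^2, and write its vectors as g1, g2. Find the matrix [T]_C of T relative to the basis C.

[[1, 2], [3, 1]]

The j-th column of [T]_C is [T(gj)]_C.
T(g1) = A g1 = (3, 2) = g1 + 3g2, so column 1 is (1, 3).
Repeating for g2 and assembling the columns gives [[1, 2], [3, 1]].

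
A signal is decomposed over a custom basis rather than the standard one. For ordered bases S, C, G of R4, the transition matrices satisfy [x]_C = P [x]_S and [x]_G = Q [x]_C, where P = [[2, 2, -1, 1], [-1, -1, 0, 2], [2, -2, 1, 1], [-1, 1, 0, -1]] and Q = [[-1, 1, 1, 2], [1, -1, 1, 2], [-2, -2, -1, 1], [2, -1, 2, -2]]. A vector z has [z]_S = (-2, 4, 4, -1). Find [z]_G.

First [z]_C = P [z]_S = (-1, -4, -9, 7).
Then [z]_G = Q [z]_C = (2, 8, 26, -30).

(2, 8, 26, -30)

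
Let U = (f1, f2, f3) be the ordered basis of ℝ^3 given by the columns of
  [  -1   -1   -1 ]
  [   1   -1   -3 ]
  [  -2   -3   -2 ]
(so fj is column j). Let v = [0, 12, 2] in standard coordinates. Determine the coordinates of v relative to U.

[4, -2, -2]

[v]_U is the unique c with M c = v, where M has columns f1, ..., f3.
Row-reducing the augmented matrix [M | v] gives c = (4, -2, -2).
Check: 4f1 - 2f2 - 2f3 = [0, 12, 2].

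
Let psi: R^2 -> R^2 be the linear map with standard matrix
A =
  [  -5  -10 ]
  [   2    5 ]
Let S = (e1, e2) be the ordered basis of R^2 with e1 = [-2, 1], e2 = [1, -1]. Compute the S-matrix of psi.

[[-1, -2], [-2, 1]]

The j-th column of [psi]_S is [psi(ej)]_S.
psi(e1) = A e1 = [0, 1] = -e1 - 2e2, so column 1 is [-1, -2].
Repeating for e2 and assembling the columns gives [[-1, -2], [-2, 1]].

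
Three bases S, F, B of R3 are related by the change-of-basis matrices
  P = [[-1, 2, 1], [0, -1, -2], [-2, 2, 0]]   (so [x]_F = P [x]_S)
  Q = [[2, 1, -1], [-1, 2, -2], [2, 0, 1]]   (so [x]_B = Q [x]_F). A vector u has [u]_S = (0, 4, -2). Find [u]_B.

Composing the changes, [u]_B = Q P [u]_S.
Q P = [[0, 1, 0], [5, -8, -5], [-4, 6, 2]]; applying this to (0, 4, -2) gives (4, -22, 20).

(4, -22, 20)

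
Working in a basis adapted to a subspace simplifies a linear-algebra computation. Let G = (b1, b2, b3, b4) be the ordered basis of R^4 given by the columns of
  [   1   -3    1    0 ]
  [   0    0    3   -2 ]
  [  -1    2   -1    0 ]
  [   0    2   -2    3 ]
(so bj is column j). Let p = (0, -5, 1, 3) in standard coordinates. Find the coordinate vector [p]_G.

(-2, -1, -1, 1)

Write p = c_1 b1 + ... + c_4 b4 and solve for the c_i.
Row-reducing the augmented matrix [M | p] gives c = (-2, -1, -1, 1).
Check: -2b1 - b2 - b3 + b4 = (0, -5, 1, 3).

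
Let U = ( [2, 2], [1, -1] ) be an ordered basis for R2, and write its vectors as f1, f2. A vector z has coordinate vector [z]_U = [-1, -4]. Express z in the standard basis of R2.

By definition z = -f1 - 4f2.
Summing componentwise gives [-6, 2].

[-6, 2]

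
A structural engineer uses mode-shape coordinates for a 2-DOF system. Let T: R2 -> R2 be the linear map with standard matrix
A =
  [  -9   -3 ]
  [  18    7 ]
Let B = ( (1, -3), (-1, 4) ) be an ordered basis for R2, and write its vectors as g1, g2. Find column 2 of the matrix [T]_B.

Compute T(g2) = A g2 = (-3, 10) in standard coordinates.
Then write this in B-coordinates: solve for y in y_1 g1 + y_2 g2 = (-3, 10).
This gives y = (-2, 1), which is column 2 of [T]_B.

(-2, 1)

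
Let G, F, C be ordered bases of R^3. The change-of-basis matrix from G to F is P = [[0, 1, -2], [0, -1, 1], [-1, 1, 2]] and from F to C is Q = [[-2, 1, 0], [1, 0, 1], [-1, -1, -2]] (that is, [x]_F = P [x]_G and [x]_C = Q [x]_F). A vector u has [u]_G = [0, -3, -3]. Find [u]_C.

[-6, -6, 15]

First [u]_F = P [u]_G = [3, 0, -9].
Then [u]_C = Q [u]_F = [-6, -6, 15].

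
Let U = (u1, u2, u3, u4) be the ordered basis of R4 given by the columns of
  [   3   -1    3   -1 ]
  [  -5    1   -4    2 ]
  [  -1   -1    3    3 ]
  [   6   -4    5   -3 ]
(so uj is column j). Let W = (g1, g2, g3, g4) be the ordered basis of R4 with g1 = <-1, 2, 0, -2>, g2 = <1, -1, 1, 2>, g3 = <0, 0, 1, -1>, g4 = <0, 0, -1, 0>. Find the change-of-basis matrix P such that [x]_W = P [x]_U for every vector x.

[[-2, 0, -1, 1], [1, -1, 2, 0], [0, 2, 1, 1], [2, 2, 0, -2]]

Take x = uj: its U-coordinates are the j-th standard unit vector, so P e_j — column j of P — equals [uj]_W.
u1 = -2g1 + g2 + 0·g3 + 2g4, giving column 1 = <-2, 1, 0, 2>; repeating for each j gives P = [[-2, 0, -1, 1], [1, -1, 2, 0], [0, 2, 1, 1], [2, 2, 0, -2]].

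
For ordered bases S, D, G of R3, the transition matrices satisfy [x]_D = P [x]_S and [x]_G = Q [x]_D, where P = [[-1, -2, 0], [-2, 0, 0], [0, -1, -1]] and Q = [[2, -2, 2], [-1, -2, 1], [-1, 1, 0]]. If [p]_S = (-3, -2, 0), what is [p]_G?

Apply P to get D-coordinates (7, 6, 2), then Q to get G-coordinates.
The result is [p]_G = (6, -17, -1).

(6, -17, -1)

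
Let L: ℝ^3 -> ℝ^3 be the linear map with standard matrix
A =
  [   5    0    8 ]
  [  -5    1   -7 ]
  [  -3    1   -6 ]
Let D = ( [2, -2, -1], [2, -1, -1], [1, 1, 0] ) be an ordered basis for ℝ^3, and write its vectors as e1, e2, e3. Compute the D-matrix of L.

With P the matrix whose columns are e1, ..., e3, [L]_D = P^(-1) A P.
Column by column: L(e1) = A e1 = [2, -5, -2]; its D-coordinates [1, 1, -2] give column 1.
Continuing for each basis vector yields [L]_D = [[1, 3, 3], [1, -2, -1], [-2, 0, 1]].

[[1, 3, 3], [1, -2, -1], [-2, 0, 1]]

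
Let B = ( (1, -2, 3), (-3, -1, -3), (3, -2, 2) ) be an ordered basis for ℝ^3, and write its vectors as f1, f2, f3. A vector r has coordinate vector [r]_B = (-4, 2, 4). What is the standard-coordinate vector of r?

r = M [r]_B, where M has columns f1, ..., f3.
Carrying out the matrix-vector product, r = (2, -2, -10).

(2, -2, -10)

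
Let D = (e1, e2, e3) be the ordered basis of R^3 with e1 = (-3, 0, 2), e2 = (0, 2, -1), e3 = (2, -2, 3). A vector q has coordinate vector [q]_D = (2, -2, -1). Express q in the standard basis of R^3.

The coordinates say q = 2e1 - 2e2 - e3; adding the scaled basis vectors gives (-8, -2, 3).

(-8, -2, 3)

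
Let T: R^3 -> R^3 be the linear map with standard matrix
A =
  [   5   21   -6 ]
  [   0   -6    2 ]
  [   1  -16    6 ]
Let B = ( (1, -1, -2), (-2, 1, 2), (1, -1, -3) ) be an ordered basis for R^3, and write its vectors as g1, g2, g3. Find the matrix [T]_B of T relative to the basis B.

[[1, 3, -3], [2, 3, -2], [-1, 2, 1]]

The j-th column of [T]_B is [T(gj)]_B.
T(g1) = A g1 = (-4, 2, 5) = g1 + 2g2 - g3, so column 1 is (1, 2, -1).
Repeating for g2, g3 and assembling the columns gives [[1, 3, -3], [2, 3, -2], [-1, 2, 1]].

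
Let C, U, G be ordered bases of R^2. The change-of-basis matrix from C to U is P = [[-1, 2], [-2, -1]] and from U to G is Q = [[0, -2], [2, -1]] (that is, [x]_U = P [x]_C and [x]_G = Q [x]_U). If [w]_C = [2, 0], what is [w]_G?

[8, 0]

Apply P to get U-coordinates [-2, -4], then Q to get G-coordinates.
The result is [w]_G = [8, 0].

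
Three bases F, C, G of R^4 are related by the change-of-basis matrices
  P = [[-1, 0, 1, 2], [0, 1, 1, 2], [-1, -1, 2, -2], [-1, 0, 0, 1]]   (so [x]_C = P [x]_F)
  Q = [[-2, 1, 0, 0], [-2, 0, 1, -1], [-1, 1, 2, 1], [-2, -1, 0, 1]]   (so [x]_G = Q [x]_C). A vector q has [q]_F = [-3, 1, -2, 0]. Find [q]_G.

Apply P to get C-coordinates [1, -1, -2, 3], then Q to get G-coordinates.
The result is [q]_G = [-3, -7, -3, 2].

[-3, -7, -3, 2]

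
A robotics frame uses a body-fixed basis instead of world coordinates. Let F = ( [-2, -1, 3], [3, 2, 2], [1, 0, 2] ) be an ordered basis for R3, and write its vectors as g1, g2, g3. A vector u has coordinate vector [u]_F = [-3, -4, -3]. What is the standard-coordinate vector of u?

By definition u = -3g1 - 4g2 - 3g3.
Summing componentwise gives [-9, -5, -23].

[-9, -5, -23]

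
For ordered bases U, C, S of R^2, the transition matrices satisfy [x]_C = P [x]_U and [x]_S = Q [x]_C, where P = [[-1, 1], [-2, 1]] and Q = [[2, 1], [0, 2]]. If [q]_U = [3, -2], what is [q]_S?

Composing the changes, [q]_S = Q P [q]_U.
Q P = [[-4, 3], [-4, 2]]; applying this to [3, -2] gives [-18, -16].

[-18, -16]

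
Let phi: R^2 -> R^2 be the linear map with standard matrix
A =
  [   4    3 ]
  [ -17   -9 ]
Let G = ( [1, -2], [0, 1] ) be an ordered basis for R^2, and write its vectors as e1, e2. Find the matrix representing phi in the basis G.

The j-th column of [phi]_G is [phi(ej)]_G.
phi(e1) = A e1 = [-2, 1] = -2e1 - 3e2, so column 1 is [-2, -3].
Repeating for e2 and assembling the columns gives [[-2, 3], [-3, -3]].

[[-2, 3], [-3, -3]]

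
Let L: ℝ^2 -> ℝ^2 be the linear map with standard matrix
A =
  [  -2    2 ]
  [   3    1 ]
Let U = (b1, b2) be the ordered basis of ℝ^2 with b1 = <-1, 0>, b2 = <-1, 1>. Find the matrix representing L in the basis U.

[[1, -2], [-3, -2]]

The j-th column of [L]_U is [L(bj)]_U.
L(b1) = A b1 = <2, -3> = b1 - 3b2, so column 1 is <1, -3>.
Repeating for b2 and assembling the columns gives [[1, -2], [-3, -2]].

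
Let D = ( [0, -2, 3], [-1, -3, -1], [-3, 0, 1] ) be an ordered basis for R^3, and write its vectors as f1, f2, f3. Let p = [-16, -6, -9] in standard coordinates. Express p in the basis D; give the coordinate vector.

We seek scalars with c_1 f1 + ... + c_3 f3 = p; equivalently solve M c = p where the columns of M are f1, ..., f3.
Row-reducing the augmented matrix [M | p] gives c = (-3, 4, 4).
Check: -3f1 + 4f2 + 4f3 = [-16, -6, -9].

[-3, 4, 4]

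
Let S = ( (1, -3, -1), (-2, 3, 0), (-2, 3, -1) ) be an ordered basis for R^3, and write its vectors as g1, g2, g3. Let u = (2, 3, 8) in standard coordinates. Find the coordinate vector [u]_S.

(-4, 1, -4)

We seek scalars with c_1 g1 + ... + c_3 g3 = u; equivalently solve M c = u where the columns of M are g1, ..., g3.
Solving this 3x3 system gives c = (-4, 1, -4).
Check: -4g1 + g2 - 4g3 = (2, 3, 8).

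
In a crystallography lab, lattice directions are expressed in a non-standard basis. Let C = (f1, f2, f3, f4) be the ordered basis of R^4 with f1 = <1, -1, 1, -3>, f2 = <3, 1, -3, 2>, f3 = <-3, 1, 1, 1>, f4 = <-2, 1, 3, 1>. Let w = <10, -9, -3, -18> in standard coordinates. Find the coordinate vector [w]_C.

<4, -1, -1, -3>

Write w = c_1 f1 + ... + c_4 f4 and solve for the c_i.
Gaussian elimination on [M | w] yields c = (4, -1, -1, -3).
Check: 4f1 - f2 - f3 - 3f4 = <10, -9, -3, -18>.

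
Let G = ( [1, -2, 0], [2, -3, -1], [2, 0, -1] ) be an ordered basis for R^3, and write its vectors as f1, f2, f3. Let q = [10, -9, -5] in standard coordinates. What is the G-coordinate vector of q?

Write q = c_1 f1 + ... + c_3 f3 and solve for the c_i.
Row-reducing the augmented matrix [M | q] gives c = (0, 3, 2).
Check: 0·f1 + 3f2 + 2f3 = [10, -9, -5].

[0, 3, 2]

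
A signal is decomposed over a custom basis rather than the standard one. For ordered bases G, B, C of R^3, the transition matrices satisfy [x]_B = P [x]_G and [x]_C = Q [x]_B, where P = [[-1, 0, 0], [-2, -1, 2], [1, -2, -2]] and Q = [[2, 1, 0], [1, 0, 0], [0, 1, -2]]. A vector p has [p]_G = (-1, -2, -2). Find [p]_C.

Composing the changes, [p]_C = Q P [p]_G.
Q P = [[-4, -1, 2], [-1, 0, 0], [-4, 3, 6]]; applying this to (-1, -2, -2) gives (2, 1, -14).

(2, 1, -14)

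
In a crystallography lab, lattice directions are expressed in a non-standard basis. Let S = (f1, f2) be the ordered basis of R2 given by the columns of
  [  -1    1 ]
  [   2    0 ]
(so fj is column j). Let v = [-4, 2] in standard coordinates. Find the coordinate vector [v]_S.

Write v = c_1 f1 + c_2 f2 and solve for the c_i.
System: -c_1 + c_2 = -4, 2c_1 + 0c_2 = 2; solving gives c_1 = 1, c_2 = -3.
Check: f1 - 3f2 = [-4, 2].

[1, -3]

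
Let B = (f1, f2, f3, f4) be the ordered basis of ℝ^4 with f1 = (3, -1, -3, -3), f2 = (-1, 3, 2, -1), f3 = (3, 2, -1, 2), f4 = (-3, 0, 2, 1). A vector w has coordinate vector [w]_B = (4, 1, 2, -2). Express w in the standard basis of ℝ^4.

w = M [w]_B, where M has columns f1, ..., f4.
Carrying out the matrix-vector product, w = (23, 3, -16, -11).

(23, 3, -16, -11)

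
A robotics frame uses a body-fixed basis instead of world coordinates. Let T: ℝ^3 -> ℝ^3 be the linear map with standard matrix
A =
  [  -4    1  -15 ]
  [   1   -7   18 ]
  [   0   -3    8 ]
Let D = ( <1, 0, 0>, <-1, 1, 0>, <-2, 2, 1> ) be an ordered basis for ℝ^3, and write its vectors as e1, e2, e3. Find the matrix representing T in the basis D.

Let P have columns e1, ..., e3. Then [T]_D = P^(-1) A P.
Here det P = 1, so P^(-1) is integer; computing A P first and then P^(-1)(A P) gives [[-3, -3, -3], [1, -2, -2], [0, -3, 2]].

[[-3, -3, -3], [1, -2, -2], [0, -3, 2]]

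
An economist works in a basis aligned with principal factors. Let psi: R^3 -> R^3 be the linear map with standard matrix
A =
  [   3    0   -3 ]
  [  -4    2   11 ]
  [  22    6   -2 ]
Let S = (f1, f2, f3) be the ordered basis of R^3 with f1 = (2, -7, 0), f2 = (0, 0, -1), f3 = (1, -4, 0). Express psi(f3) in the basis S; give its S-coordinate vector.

Compute psi(f3) = A f3 = (3, -12, -2) in standard coordinates.
Then write this in S-coordinates: solve for y in y_1 f1 + ... + y_3 f3 = (3, -12, -2).
This gives y = (0, 2, 3), which is column 3 of [psi]_S.

(0, 2, 3)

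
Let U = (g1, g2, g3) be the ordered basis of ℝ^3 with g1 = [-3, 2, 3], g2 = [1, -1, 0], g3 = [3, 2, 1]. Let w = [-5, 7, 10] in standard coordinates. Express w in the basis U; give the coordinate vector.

[w]_U is the unique c with M c = w, where M has columns g1, ..., g3.
Solving this 3x3 system gives c = (3, 1, 1).
Check: 3g1 + g2 + g3 = [-5, 7, 10].

[3, 1, 1]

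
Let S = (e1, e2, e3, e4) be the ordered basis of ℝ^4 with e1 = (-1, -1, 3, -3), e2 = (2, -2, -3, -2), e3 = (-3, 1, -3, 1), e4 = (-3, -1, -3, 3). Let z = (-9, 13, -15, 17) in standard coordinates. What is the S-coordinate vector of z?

(-4, -2, 4, -1)

We seek scalars with c_1 e1 + ... + c_4 e4 = z; equivalently solve M c = z where the columns of M are e1, ..., e4.
Row-reducing the augmented matrix [M | z] gives c = (-4, -2, 4, -1).
Check: -4e1 - 2e2 + 4e3 - e4 = (-9, 13, -15, 17).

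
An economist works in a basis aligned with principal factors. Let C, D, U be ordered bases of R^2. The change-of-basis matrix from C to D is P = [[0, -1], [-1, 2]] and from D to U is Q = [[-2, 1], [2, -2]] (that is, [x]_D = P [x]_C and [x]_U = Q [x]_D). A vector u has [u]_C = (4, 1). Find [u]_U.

(0, 2)

Apply P to get D-coordinates (-1, -2), then Q to get U-coordinates.
The result is [u]_U = (0, 2).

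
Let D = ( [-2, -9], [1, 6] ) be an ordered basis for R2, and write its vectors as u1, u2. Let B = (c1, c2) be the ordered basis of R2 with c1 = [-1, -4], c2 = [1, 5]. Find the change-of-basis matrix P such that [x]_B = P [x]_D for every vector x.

Take x = uj: its D-coordinates are the j-th standard unit vector, so P e_j — column j of P — equals [uj]_B.
u1 = c1 - c2, giving column 1 = [1, -1]; repeating for each j gives P = [[1, 1], [-1, 2]].

[[1, 1], [-1, 2]]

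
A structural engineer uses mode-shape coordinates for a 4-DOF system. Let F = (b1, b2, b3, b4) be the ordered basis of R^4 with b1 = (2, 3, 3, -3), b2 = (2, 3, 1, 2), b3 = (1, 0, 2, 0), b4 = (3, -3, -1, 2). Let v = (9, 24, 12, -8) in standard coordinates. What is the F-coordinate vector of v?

(4, 3, -2, -1)

[v]_F is the unique c with M c = v, where M has columns b1, ..., b4.
Row-reducing the augmented matrix [M | v] gives c = (4, 3, -2, -1).
Check: 4b1 + 3b2 - 2b3 - b4 = (9, 24, 12, -8).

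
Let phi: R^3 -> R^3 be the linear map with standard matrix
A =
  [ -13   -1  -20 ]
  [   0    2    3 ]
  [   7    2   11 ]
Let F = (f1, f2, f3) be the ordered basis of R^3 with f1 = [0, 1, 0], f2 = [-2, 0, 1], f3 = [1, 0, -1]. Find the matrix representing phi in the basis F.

[[2, 3, -3], [-1, -3, -3], [-3, 0, 1]]

Let P have columns f1, ..., f3. Then [phi]_F = P^(-1) A P.
Here det P = -1, so P^(-1) is integer; computing A P first and then P^(-1)(A P) gives [[2, 3, -3], [-1, -3, -3], [-3, 0, 1]].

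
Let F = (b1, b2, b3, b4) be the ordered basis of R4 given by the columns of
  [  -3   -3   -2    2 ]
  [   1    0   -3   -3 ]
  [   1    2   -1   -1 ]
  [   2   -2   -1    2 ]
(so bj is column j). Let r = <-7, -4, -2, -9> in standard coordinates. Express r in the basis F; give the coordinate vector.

<-1, 0, 3, -2>

We seek scalars with c_1 b1 + ... + c_4 b4 = r; equivalently solve M c = r where the columns of M are b1, ..., b4.
Solving this 4x4 system gives c = (-1, 0, 3, -2).
Check: -b1 + 0·b2 + 3b3 - 2b4 = <-7, -4, -2, -9>.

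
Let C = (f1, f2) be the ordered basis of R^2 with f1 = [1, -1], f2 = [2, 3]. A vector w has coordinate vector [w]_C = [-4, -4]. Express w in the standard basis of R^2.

w = M [w]_C, where M has columns f1, f2.
Carrying out the matrix-vector product, w = [-12, -8].

[-12, -8]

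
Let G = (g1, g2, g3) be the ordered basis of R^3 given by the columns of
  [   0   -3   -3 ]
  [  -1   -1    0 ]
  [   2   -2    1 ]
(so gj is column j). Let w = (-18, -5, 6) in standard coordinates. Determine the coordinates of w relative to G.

(3, 2, 4)

[w]_G is the unique c with M c = w, where M has columns g1, ..., g3.
Row-reducing the augmented matrix [M | w] gives c = (3, 2, 4).
Check: 3g1 + 2g2 + 4g3 = (-18, -5, 6).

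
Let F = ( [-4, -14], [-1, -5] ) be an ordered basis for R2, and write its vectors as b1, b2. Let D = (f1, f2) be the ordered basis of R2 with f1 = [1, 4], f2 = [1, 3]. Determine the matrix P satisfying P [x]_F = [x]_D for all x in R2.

Column j of P is [bj]_D, since P maps F-coordinates to D-coordinates.
Expressing b1 in D: b1 = -2f1 - 2f2, so column 1 of P is [-2, -2].
Doing the same for each bj gives P = [[-2, -2], [-2, 1]].

[[-2, -2], [-2, 1]]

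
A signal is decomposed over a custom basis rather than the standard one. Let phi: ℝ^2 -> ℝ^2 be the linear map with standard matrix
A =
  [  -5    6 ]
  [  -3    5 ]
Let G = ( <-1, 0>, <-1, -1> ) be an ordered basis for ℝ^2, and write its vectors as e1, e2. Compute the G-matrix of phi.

[[-2, -1], [-3, 2]]

Let P have columns e1, e2. Then [phi]_G = P^(-1) A P.
Here det P = 1, so P^(-1) is integer; computing A P first and then P^(-1)(A P) gives [[-2, -1], [-3, 2]].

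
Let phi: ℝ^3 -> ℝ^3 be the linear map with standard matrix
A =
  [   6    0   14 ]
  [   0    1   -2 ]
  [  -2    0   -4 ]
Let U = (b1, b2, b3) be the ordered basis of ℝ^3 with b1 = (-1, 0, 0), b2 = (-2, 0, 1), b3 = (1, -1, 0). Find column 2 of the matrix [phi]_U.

(0, 0, 2)

Column 2 of [phi]_U is the U-coordinate vector of phi(b2).
In standard coordinates phi(b2) = A b2 = (2, -2, 0).
Converting to U: (2, -2, 0) = 0·b1 + 0·b2 + 2b3, so the coordinate vector is (0, 0, 2).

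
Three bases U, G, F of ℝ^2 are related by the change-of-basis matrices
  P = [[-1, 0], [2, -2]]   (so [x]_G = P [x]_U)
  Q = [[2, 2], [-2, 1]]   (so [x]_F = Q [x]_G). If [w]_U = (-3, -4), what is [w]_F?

Composing the changes, [w]_F = Q P [w]_U.
Q P = [[2, -4], [4, -2]]; applying this to (-3, -4) gives (10, -4).

(10, -4)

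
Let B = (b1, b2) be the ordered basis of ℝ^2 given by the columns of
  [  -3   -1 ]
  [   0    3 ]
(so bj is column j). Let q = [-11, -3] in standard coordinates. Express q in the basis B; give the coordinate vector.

We seek scalars with c_1 b1 + c_2 b2 = q; equivalently solve M c = q where the columns of M are b1, b2.
System: -3c_1 - c_2 = -11, 0c_1 + 3c_2 = -3; solving gives c_1 = 4, c_2 = -1.
Check: 4b1 - b2 = [-11, -3].

[4, -1]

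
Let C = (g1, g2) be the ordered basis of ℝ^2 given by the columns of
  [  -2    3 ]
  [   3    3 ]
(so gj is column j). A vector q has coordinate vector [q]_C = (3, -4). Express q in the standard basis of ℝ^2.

(-18, -3)

The coordinates say q = 3g1 - 4g2; adding the scaled basis vectors gives (-18, -3).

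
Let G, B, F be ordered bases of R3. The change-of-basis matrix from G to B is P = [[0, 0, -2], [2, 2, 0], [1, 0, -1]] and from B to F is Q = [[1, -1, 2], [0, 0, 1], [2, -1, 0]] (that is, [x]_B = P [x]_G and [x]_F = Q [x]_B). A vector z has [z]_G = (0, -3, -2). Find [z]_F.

(14, 2, 14)

Apply P to get B-coordinates (4, -6, 2), then Q to get F-coordinates.
The result is [z]_F = (14, 2, 14).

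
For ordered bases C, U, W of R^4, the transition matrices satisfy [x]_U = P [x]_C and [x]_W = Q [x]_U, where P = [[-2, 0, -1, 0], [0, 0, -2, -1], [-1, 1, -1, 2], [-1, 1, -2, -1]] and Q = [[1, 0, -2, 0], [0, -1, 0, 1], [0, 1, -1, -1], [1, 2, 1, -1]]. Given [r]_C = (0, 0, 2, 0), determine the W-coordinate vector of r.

(2, 0, 2, -8)

Composing the changes, [r]_W = Q P [r]_C.
Q P = [[0, -2, 1, -4], [-1, 1, 0, 0], [2, -2, 1, -2], [-2, 0, -4, 1]]; applying this to (0, 0, 2, 0) gives (2, 0, 2, -8).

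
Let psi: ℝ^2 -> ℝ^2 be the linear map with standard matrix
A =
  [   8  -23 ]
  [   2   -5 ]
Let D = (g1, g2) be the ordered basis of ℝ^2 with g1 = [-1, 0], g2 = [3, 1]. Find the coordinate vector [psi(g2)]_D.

[2, 1]

Compute psi(g2) = A g2 = [1, 1] in standard coordinates.
Then write this in D-coordinates: solve for y in y_1 g1 + y_2 g2 = [1, 1].
This gives y = [2, 1], which is column 2 of [psi]_D.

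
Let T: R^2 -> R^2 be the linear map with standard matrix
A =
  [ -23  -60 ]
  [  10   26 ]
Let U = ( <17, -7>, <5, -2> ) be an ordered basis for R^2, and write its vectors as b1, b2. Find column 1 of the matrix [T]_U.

Column 1 of [T]_U is the U-coordinate vector of T(b1).
In standard coordinates T(b1) = A b1 = <29, -12>.
Converting to U: <29, -12> = 2b1 - b2, so the coordinate vector is <2, -1>.

<2, -1>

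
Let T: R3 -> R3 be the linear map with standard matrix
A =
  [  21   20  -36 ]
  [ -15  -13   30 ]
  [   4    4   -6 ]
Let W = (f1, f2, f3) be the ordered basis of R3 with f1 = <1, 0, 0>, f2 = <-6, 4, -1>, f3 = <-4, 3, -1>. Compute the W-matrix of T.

[[-1, 2, -2], [-3, 2, -3], [-1, 0, 1]]

The j-th column of [T]_W is [T(fj)]_W.
T(f1) = A f1 = <21, -15, 4> = -f1 - 3f2 - f3, so column 1 is <-1, -3, -1>.
Repeating for f2, f3 and assembling the columns gives [[-1, 2, -2], [-3, 2, -3], [-1, 0, 1]].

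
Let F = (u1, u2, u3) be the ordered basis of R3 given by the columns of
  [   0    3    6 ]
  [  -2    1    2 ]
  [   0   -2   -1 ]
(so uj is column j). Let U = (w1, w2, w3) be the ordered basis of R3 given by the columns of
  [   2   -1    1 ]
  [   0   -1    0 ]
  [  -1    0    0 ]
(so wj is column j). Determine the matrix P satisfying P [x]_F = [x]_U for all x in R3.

[[0, 2, 1], [2, -1, -2], [2, -2, 2]]

Column j of P is [uj]_U, since P maps F-coordinates to U-coordinates.
Expressing u1 in U: u1 = 0·w1 + 2w2 + 2w3, so column 1 of P is (0, 2, 2).
Doing the same for each uj gives P = [[0, 2, 1], [2, -1, -2], [2, -2, 2]].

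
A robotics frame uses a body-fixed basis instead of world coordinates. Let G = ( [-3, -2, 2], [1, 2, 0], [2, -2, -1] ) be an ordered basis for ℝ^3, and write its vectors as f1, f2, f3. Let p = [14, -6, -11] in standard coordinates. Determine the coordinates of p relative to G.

[-4, -4, 3]

[p]_G is the unique c with M c = p, where M has columns f1, ..., f3.
Gaussian elimination on [M | p] yields c = (-4, -4, 3).
Check: -4f1 - 4f2 + 3f3 = [14, -6, -11].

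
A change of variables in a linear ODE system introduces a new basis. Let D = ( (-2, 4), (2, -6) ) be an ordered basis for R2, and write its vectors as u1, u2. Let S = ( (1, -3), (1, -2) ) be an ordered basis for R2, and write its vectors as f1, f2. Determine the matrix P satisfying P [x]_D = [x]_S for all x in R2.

Take x = uj: its D-coordinates are the j-th standard unit vector, so P e_j — column j of P — equals [uj]_S.
u1 = 0·f1 - 2f2, giving column 1 = (0, -2); repeating for each j gives P = [[0, 2], [-2, 0]].

[[0, 2], [-2, 0]]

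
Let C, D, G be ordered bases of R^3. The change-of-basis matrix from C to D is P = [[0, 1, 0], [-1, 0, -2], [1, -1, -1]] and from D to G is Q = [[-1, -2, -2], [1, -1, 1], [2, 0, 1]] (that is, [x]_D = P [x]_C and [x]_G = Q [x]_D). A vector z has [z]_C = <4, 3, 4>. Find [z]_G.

First [z]_D = P [z]_C = <3, -12, -3>.
Then [z]_G = Q [z]_D = <27, 12, 3>.

<27, 12, 3>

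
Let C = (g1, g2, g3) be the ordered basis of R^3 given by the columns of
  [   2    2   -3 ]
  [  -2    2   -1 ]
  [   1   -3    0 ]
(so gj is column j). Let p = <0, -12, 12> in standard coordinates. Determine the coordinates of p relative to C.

We seek scalars with c_1 g1 + ... + c_3 g3 = p; equivalently solve M c = p where the columns of M are g1, ..., g3.
Gaussian elimination on [M | p] yields c = (3, -3, 0).
Check: 3g1 - 3g2 + 0·g3 = <0, -12, 12>.

<3, -3, 0>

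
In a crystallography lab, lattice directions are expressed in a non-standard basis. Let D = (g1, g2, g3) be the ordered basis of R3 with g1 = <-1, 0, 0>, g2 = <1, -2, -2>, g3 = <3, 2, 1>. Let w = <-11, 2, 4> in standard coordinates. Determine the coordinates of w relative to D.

[w]_D is the unique c with M c = w, where M has columns g1, ..., g3.
Row-reducing the augmented matrix [M | w] gives c = (2, -3, -2).
Check: 2g1 - 3g2 - 2g3 = <-11, 2, 4>.

<2, -3, -2>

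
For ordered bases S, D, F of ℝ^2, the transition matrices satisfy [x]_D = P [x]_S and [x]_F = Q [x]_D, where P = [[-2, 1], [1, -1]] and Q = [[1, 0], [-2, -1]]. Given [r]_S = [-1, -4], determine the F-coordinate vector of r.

Composing the changes, [r]_F = Q P [r]_S.
Q P = [[-2, 1], [3, -1]]; applying this to [-1, -4] gives [-2, 1].

[-2, 1]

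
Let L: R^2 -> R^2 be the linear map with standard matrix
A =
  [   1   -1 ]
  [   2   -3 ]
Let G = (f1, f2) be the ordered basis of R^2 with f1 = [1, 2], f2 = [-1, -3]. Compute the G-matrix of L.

With P the matrix whose columns are f1, f2, [L]_G = P^(-1) A P.
Column by column: L(f1) = A f1 = [-1, -4]; its G-coordinates [1, 2] give column 1.
Continuing for each basis vector yields [L]_G = [[1, -1], [2, -3]].

[[1, -1], [2, -3]]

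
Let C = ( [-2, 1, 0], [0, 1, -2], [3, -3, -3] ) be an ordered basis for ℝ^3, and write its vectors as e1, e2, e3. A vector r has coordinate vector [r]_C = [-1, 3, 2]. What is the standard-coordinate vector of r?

r = M [r]_C, where M has columns e1, ..., e3.
Carrying out the matrix-vector product, r = [8, -4, -12].

[8, -4, -12]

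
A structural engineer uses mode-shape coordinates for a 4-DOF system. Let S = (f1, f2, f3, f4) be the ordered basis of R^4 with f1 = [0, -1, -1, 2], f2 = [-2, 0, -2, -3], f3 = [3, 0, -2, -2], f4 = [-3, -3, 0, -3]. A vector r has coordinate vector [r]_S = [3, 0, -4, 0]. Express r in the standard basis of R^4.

[-12, -3, 5, 14]

The coordinates say r = 3f1 + 0·f2 - 4f3 + 0·f4; adding the scaled basis vectors gives [-12, -3, 5, 14].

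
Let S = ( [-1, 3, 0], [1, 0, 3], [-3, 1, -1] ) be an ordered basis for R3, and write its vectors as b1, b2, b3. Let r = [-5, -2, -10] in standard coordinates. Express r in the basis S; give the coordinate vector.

[-1, -3, 1]

We seek scalars with c_1 b1 + ... + c_3 b3 = r; equivalently solve M c = r where the columns of M are b1, ..., b3.
Gaussian elimination on [M | r] yields c = (-1, -3, 1).
Check: -b1 - 3b2 + b3 = [-5, -2, -10].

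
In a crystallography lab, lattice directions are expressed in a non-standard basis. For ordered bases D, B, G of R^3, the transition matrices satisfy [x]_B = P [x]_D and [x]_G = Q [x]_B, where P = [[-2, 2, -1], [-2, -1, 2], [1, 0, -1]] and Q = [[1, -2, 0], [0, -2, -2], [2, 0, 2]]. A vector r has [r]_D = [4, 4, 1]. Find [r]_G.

Apply P to get B-coordinates [-1, -10, 3], then Q to get G-coordinates.
The result is [r]_G = [19, 14, 4].

[19, 14, 4]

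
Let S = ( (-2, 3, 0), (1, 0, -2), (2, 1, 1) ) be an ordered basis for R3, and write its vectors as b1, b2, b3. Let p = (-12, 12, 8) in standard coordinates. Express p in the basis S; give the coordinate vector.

[p]_S is the unique c with M c = p, where M has columns b1, ..., b3.
Gaussian elimination on [M | p] yields c = (4, -4, 0).
Check: 4b1 - 4b2 + 0·b3 = (-12, 12, 8).

(4, -4, 0)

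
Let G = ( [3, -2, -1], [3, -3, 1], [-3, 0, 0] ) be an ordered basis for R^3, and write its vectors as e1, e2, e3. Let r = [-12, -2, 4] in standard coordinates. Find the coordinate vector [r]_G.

[-2, 2, 4]

[r]_G is the unique c with M c = r, where M has columns e1, ..., e3.
Gaussian elimination on [M | r] yields c = (-2, 2, 4).
Check: -2e1 + 2e2 + 4e3 = [-12, -2, 4].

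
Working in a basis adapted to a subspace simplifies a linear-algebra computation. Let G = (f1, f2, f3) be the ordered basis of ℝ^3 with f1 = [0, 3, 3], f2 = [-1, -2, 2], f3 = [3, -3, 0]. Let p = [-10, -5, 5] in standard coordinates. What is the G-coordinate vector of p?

[-1, 4, -2]

We seek scalars with c_1 f1 + ... + c_3 f3 = p; equivalently solve M c = p where the columns of M are f1, ..., f3.
Gaussian elimination on [M | p] yields c = (-1, 4, -2).
Check: -f1 + 4f2 - 2f3 = [-10, -5, 5].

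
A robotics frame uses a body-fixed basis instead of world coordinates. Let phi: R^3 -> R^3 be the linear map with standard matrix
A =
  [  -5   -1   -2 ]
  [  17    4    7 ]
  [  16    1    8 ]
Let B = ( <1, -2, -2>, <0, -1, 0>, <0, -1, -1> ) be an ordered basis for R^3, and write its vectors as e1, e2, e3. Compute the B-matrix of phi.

[[1, 1, 3], [3, 3, 2], [0, -1, 3]]

The j-th column of [phi]_B is [phi(ej)]_B.
phi(e1) = A e1 = <1, -5, -2> = e1 + 3e2 + 0·e3, so column 1 is <1, 3, 0>.
Repeating for e2, e3 and assembling the columns gives [[1, 1, 3], [3, 3, 2], [0, -1, 3]].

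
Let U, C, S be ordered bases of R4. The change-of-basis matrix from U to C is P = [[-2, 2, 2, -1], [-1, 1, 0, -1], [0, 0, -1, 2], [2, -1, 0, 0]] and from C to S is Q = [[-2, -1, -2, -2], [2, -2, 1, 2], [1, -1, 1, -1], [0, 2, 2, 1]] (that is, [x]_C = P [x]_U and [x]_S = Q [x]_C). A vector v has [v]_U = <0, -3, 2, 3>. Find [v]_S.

Composing the changes, [v]_S = Q P [v]_U.
Q P = [[1, -3, -2, -1], [2, 0, 3, 2], [-3, 2, 1, 2], [0, 1, -2, 2]]; applying this to <0, -3, 2, 3> gives <2, 12, 2, -1>.

<2, 12, 2, -1>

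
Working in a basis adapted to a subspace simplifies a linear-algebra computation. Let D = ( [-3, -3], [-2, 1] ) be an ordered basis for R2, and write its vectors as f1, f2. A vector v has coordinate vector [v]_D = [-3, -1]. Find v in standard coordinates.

The coordinates say v = -3f1 - f2; adding the scaled basis vectors gives [11, 8].

[11, 8]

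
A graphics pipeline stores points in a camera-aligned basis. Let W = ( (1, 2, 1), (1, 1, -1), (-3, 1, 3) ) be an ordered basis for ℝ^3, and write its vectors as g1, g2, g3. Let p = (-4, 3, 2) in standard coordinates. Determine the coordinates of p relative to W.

(-1, 3, 2)

Write p = c_1 g1 + ... + c_3 g3 and solve for the c_i.
Gaussian elimination on [M | p] yields c = (-1, 3, 2).
Check: -g1 + 3g2 + 2g3 = (-4, 3, 2).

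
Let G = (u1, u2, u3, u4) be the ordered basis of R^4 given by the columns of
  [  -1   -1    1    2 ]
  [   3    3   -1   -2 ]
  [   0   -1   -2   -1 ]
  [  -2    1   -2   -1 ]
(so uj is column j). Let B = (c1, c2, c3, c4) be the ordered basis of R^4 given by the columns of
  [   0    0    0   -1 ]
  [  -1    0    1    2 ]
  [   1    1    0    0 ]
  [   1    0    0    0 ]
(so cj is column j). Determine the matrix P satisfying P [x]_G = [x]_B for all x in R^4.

Column j of P is [uj]_B, since P maps G-coordinates to B-coordinates.
Expressing u1 in B: u1 = -2c1 + 2c2 - c3 + c4, so column 1 of P is [-2, 2, -1, 1].
Doing the same for each uj gives P = [[-2, 1, -2, -1], [2, -2, 0, 0], [-1, 2, -1, 1], [1, 1, -1, -2]].

[[-2, 1, -2, -1], [2, -2, 0, 0], [-1, 2, -1, 1], [1, 1, -1, -2]]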